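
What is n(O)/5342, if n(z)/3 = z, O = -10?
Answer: -15/2671 ≈ -0.0056159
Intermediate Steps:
n(z) = 3*z
n(O)/5342 = (3*(-10))/5342 = -30*1/5342 = -15/2671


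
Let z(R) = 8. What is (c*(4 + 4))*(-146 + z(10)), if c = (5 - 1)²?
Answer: -17664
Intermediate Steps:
c = 16 (c = 4² = 16)
(c*(4 + 4))*(-146 + z(10)) = (16*(4 + 4))*(-146 + 8) = (16*8)*(-138) = 128*(-138) = -17664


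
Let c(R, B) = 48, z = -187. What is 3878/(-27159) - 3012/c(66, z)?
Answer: -6832421/108636 ≈ -62.893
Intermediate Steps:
3878/(-27159) - 3012/c(66, z) = 3878/(-27159) - 3012/48 = 3878*(-1/27159) - 3012*1/48 = -3878/27159 - 251/4 = -6832421/108636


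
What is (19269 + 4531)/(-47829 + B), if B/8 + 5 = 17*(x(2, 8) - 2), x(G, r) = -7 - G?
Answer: -4760/9873 ≈ -0.48212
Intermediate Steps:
B = -1536 (B = -40 + 8*(17*((-7 - 1*2) - 2)) = -40 + 8*(17*((-7 - 2) - 2)) = -40 + 8*(17*(-9 - 2)) = -40 + 8*(17*(-11)) = -40 + 8*(-187) = -40 - 1496 = -1536)
(19269 + 4531)/(-47829 + B) = (19269 + 4531)/(-47829 - 1536) = 23800/(-49365) = 23800*(-1/49365) = -4760/9873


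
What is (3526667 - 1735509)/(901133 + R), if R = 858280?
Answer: 1791158/1759413 ≈ 1.0180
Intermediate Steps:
(3526667 - 1735509)/(901133 + R) = (3526667 - 1735509)/(901133 + 858280) = 1791158/1759413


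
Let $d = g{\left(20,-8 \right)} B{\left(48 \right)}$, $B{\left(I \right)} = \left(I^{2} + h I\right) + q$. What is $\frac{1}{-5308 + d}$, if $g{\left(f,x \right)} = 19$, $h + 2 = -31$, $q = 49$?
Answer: $\frac{1}{9303} \approx 0.00010749$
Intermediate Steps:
$h = -33$ ($h = -2 - 31 = -33$)
$B{\left(I \right)} = 49 + I^{2} - 33 I$ ($B{\left(I \right)} = \left(I^{2} - 33 I\right) + 49 = 49 + I^{2} - 33 I$)
$d = 14611$ ($d = 19 \left(49 + 48^{2} - 1584\right) = 19 \left(49 + 2304 - 1584\right) = 19 \cdot 769 = 14611$)
$\frac{1}{-5308 + d} = \frac{1}{-5308 + 14611} = \frac{1}{9303}$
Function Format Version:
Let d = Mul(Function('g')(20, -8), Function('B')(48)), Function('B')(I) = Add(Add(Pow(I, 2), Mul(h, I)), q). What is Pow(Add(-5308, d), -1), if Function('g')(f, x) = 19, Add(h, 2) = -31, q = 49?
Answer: Rational(1, 9303) ≈ 0.00010749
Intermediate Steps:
h = -33 (h = Add(-2, -31) = -33)
Function('B')(I) = Add(49, Pow(I, 2), Mul(-33, I)) (Function('B')(I) = Add(Add(Pow(I, 2), Mul(-33, I)), 49) = Add(49, Pow(I, 2), Mul(-33, I)))
d = 14611 (d = Mul(19, Add(49, Pow(48, 2), Mul(-33, 48))) = Mul(19, Add(49, 2304, -1584)) = Mul(19, 769) = 14611)
Pow(Add(-5308, d), -1) = Pow(Add(-5308, 14611), -1) = Pow(9303, -1) = Rational(1, 9303)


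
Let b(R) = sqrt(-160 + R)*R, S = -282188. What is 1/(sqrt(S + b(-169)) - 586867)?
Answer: -1/(586867 - sqrt(-282188 - 169*I*sqrt(329))) ≈ -1.704e-6 + 1.5424e-9*I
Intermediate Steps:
b(R) = R*sqrt(-160 + R)
1/(sqrt(S + b(-169)) - 586867) = 1/(sqrt(-282188 - 169*sqrt(-160 - 169)) - 586867) = 1/(sqrt(-282188 - 169*I*sqrt(329)) - 586867) = 1/(-586867 + sqrt(-282188 - 169*I*sqrt(329)))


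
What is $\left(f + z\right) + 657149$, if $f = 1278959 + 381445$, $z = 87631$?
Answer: $2405184$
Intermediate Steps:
$f = 1660404$
$\left(f + z\right) + 657149 = \left(1660404 + 87631\right) + 657149 = 1748035 + 657149 = 2405184$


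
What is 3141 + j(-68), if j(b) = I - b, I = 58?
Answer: 3267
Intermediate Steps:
j(b) = 58 - b
3141 + j(-68) = 3141 + (58 - 1*(-68)) = 3141 + (58 + 68) = 3141 + 126 = 3267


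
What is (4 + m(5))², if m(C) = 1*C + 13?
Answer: 484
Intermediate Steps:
m(C) = 13 + C (m(C) = C + 13 = 13 + C)
(4 + m(5))² = (4 + (13 + 5))² = (4 + 18)² = 22² = 484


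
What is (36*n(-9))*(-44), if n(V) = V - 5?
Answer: 22176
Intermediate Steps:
n(V) = -5 + V
(36*n(-9))*(-44) = (36*(-5 - 9))*(-44) = (36*(-14))*(-44) = -504*(-44) = 22176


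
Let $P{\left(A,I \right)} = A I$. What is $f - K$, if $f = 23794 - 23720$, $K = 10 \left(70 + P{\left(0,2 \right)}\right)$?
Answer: $-626$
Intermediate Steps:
$K = 700$ ($K = 10 \left(70 + 0 \cdot 2\right) = 10 \left(70 + 0\right) = 10 \cdot 70 = 700$)
$f = 74$
$f - K = 74 - 700 = -626$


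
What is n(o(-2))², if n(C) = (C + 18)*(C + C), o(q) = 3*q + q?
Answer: 25600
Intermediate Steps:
o(q) = 4*q
n(C) = 2*C*(18 + C) (n(C) = (18 + C)*(2*C) = 2*C*(18 + C))
n(o(-2))² = (2*(4*(-2))*(18 + 4*(-2)))² = (2*(-8)*(18 - 8))² = (2*(-8)*10)² = (-160)² = 25600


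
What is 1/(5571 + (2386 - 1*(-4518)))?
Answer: 1/12475 ≈ 8.0160e-5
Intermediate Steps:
1/(5571 + (2386 - 1*(-4518))) = 1/(5571 + (2386 + 4518)) = 1/(5571 + 6904) = 1/12475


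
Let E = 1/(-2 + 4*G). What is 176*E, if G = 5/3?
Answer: 264/7 ≈ 37.714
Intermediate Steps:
G = 5/3 (G = 5*(⅓) = 5/3 ≈ 1.6667)
E = 3/14 (E = 1/(-2 + 4*(5/3)) = 1/(-2 + 20/3) = 1/(14/3) = 3/14 ≈ 0.21429)
176*E = 176*(3/14) = 264/7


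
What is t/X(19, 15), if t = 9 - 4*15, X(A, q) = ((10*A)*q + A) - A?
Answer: -17/950 ≈ -0.017895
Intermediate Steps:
X(A, q) = 10*A*q (X(A, q) = (10*A*q + A) - A = (A + 10*A*q) - A = 10*A*q)
t = -51 (t = 9 - 60 = -51)
t/X(19, 15) = -51/(10*19*15) = -51/2850 = -51*1/2850 = -17/950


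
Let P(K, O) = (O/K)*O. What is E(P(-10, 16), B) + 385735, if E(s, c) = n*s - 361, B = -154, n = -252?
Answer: 1959126/5 ≈ 3.9183e+5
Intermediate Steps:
P(K, O) = O**2/K
E(s, c) = -361 - 252*s (E(s, c) = -252*s - 361 = -361 - 252*s)
E(P(-10, 16), B) + 385735 = (-361 - 252*16**2/(-10)) + 385735 = (-361 - (-126)*256/5) + 385735 = (-361 - 252*(-128/5)) + 385735 = (-361 + 32256/5) + 385735 = 30451/5 + 385735 = 1959126/5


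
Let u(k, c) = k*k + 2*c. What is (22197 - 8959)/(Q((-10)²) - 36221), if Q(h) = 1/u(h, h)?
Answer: -135027600/369454199 ≈ -0.36548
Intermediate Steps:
u(k, c) = k² + 2*c
Q(h) = 1/(h² + 2*h)
(22197 - 8959)/(Q((-10)²) - 36221) = (22197 - 8959)/(1/(((-10)²)*(2 + (-10)²)) - 36221) = 13238/(1/(100*(2 + 100)) - 36221) = 13238/((1/100)/102 - 36221) = 13238/((1/100)*(1/102) - 36221) = 13238/(1/10200 - 36221) = 13238/(-369454199/10200) = 13238*(-10200/369454199) = -135027600/369454199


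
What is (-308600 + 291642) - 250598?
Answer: -267556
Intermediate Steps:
(-308600 + 291642) - 250598 = -16958 - 250598 = -267556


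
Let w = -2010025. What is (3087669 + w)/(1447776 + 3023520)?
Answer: 6571/27264 ≈ 0.24101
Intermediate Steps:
(3087669 + w)/(1447776 + 3023520) = (3087669 - 2010025)/(1447776 + 3023520) = 1077644/4471296 = 1077644*(1/4471296) = 6571/27264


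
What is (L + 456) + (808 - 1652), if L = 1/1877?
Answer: -728275/1877 ≈ -388.00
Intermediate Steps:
L = 1/1877 ≈ 0.00053276
(L + 456) + (808 - 1652) = (1/1877 + 456) + (808 - 1652) = 855913/1877 - 844 = -728275/1877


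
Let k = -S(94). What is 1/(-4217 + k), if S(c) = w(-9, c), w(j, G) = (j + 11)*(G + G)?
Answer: -1/4593 ≈ -0.00021772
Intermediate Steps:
w(j, G) = 2*G*(11 + j) (w(j, G) = (11 + j)*(2*G) = 2*G*(11 + j))
S(c) = 4*c (S(c) = 2*c*(11 - 9) = 2*c*2 = 4*c)
k = -376 (k = -4*94 = -1*376 = -376)
1/(-4217 + k) = 1/(-4217 - 376) = 1/(-4593) = -1/4593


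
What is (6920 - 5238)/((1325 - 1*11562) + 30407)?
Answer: 841/10085 ≈ 0.083391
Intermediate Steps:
(6920 - 5238)/((1325 - 1*11562) + 30407) = 1682/((1325 - 11562) + 30407) = 1682/(-10237 + 30407) = 1682/20170 = 1682*(1/20170) = 841/10085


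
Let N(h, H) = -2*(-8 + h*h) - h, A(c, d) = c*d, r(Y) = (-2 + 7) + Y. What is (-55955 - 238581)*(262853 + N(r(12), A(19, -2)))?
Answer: -77249134864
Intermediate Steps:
r(Y) = 5 + Y
N(h, H) = 16 - h - 2*h² (N(h, H) = -2*(-8 + h²) - h = (16 - 2*h²) - h = 16 - h - 2*h²)
(-55955 - 238581)*(262853 + N(r(12), A(19, -2))) = (-55955 - 238581)*(262853 + (16 - (5 + 12) - 2*(5 + 12)²)) = -294536*(262853 + (16 - 1*17 - 2*17²)) = -294536*(262853 + (16 - 17 - 2*289)) = -294536*(262853 + (16 - 17 - 578)) = -294536*(262853 - 579) = -294536*262274 = -77249134864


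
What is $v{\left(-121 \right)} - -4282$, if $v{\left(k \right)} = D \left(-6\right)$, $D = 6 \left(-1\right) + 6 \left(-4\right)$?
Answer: $4462$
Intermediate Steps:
$D = -30$ ($D = -6 - 24 = -30$)
$v{\left(k \right)} = 180$ ($v{\left(k \right)} = \left(-30\right) \left(-6\right) = 180$)
$v{\left(-121 \right)} - -4282 = 180 - -4282 = 180 + 4282 = 4462$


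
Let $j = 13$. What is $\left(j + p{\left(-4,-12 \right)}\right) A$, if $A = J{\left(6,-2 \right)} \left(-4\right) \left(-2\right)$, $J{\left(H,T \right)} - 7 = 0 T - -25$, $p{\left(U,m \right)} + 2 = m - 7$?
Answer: $-2048$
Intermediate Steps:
$p{\left(U,m \right)} = -9 + m$ ($p{\left(U,m \right)} = -2 + \left(m - 7\right) = -2 + \left(-7 + m\right) = -9 + m$)
$J{\left(H,T \right)} = 32$ ($J{\left(H,T \right)} = 7 + \left(0 T - -25\right) = 7 + \left(0 + 25\right) = 7 + 25 = 32$)
$A = 256$ ($A = 32 \left(-4\right) \left(-2\right) = \left(-128\right) \left(-2\right) = 256$)
$\left(j + p{\left(-4,-12 \right)}\right) A = \left(13 - 21\right) 256 = \left(-8\right) 256 = -2048$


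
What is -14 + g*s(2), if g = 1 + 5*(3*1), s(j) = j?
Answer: 18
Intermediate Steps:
g = 16 (g = 1 + 5*3 = 1 + 15 = 16)
-14 + g*s(2) = -14 + 16*2 = -14 + 32 = 18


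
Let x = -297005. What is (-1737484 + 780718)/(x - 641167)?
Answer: 159461/156362 ≈ 1.0198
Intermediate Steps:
(-1737484 + 780718)/(x - 641167) = (-1737484 + 780718)/(-297005 - 641167) = -956766/(-938172) = -956766*(-1/938172) = 159461/156362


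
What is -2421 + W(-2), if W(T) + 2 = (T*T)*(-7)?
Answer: -2451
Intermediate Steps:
W(T) = -2 - 7*T² (W(T) = -2 + (T*T)*(-7) = -2 + T²*(-7) = -2 - 7*T²)
-2421 + W(-2) = -2421 + (-2 - 7*(-2)²) = -2421 + (-2 - 7*4) = -2421 + (-2 - 28) = -2421 - 30 = -2451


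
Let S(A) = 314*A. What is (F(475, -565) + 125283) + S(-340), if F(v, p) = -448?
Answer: 18075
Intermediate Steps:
(F(475, -565) + 125283) + S(-340) = (-448 + 125283) + 314*(-340) = 124835 - 106760 = 18075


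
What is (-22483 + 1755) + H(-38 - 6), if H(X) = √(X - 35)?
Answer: -20728 + I*√79 ≈ -20728.0 + 8.8882*I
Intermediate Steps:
H(X) = √(-35 + X)
(-22483 + 1755) + H(-38 - 6) = (-22483 + 1755) + √(-35 + (-38 - 6)) = -20728 + √(-35 - 44) = -20728 + √(-79) = -20728 + I*√79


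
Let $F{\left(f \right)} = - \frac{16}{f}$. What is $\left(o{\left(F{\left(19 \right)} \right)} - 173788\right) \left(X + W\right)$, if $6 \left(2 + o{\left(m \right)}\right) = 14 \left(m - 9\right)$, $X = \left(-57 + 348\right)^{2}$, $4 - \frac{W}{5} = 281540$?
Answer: $\frac{13107399589661}{57} \approx 2.2995 \cdot 10^{11}$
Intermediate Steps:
$W = -1407680$ ($W = 20 - 1407700 = -1407680$)
$X = 84681$ ($X = 291^{2} = 84681$)
$o{\left(m \right)} = -23 + \frac{7 m}{3}$ ($o{\left(m \right)} = -2 + \frac{14 \left(m - 9\right)}{6} = -2 + \frac{14 \left(-9 + m\right)}{6} = -2 + \frac{-126 + 14 m}{6} = -2 + \left(-21 + \frac{7 m}{3}\right) = -23 + \frac{7 m}{3}$)
$\left(o{\left(F{\left(19 \right)} \right)} - 173788\right) \left(X + W\right) = \left(\left(-23 + \frac{7 \left(- \frac{16}{19}\right)}{3}\right) - 173788\right) \left(84681 - 1407680\right) = \left(\left(-23 + \frac{7 \left(\left(-16\right) \frac{1}{19}\right)}{3}\right) - 173788\right) \left(-1322999\right) = \left(\left(-23 + \frac{7}{3} \left(- \frac{16}{19}\right)\right) - 173788\right) \left(-1322999\right) = \left(\left(-23 - \frac{112}{57}\right) - 173788\right) \left(-1322999\right) = \left(- \frac{1423}{57} - 173788\right) \left(-1322999\right) = \left(- \frac{9907339}{57}\right) \left(-1322999\right) = \frac{13107399589661}{57}$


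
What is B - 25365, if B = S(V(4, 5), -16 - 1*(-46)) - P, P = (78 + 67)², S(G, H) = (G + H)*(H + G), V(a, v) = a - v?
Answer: -45549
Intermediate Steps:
S(G, H) = (G + H)² (S(G, H) = (G + H)*(G + H) = (G + H)²)
P = 21025 (P = 145² = 21025)
B = -20184 (B = ((4 - 1*5) + (-16 - 1*(-46)))² - 1*21025 = ((4 - 5) + (-16 + 46))² - 21025 = (-1 + 30)² - 21025 = 29² - 21025 = 841 - 21025 = -20184)
B - 25365 = -20184 - 25365 = -45549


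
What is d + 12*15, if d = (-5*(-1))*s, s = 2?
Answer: 190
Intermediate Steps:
d = 10 (d = -5*(-1)*2 = 5*2 = 10)
d + 12*15 = 10 + 12*15 = 10 + 180 = 190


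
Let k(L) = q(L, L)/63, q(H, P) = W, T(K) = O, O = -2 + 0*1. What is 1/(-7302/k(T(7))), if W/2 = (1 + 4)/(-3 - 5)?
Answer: 5/1840104 ≈ 2.7172e-6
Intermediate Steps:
W = -5/4 (W = 2*((1 + 4)/(-3 - 5)) = 2*(5/(-8)) = 2*(5*(-1/8)) = 2*(-5/8) = -5/4 ≈ -1.2500)
O = -2 (O = -2 + 0 = -2)
T(K) = -2
q(H, P) = -5/4
k(L) = -5/252 (k(L) = -5/4/63 = -5/4*1/63 = -5/252)
1/(-7302/k(T(7))) = 1/(-7302/(-5/252)) = 1/(-7302*(-252/5)) = 1/(1840104/5) = 5/1840104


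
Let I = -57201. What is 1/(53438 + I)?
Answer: -1/3763 ≈ -0.00026575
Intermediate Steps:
1/(53438 + I) = 1/(53438 - 57201) = 1/(-3763) = -1/3763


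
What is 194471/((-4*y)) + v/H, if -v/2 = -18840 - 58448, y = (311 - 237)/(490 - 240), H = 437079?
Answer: -10624875898877/64687692 ≈ -1.6425e+5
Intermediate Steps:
y = 37/125 (y = 74/250 = 74*(1/250) = 37/125 ≈ 0.29600)
v = 154576 (v = -2*(-18840 - 58448) = -2*(-77288) = 154576)
194471/((-4*y)) + v/H = 194471/((-4*37/125)) + 154576/437079 = 194471/(-148/125) + 154576*(1/437079) = 194471*(-125/148) + 154576/437079 = -24308875/148 + 154576/437079 = -10624875898877/64687692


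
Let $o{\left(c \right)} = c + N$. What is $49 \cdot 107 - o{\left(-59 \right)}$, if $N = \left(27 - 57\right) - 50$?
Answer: $5382$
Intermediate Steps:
$N = -80$ ($N = -30 - 50 = -80$)
$o{\left(c \right)} = -80 + c$ ($o{\left(c \right)} = c - 80 = -80 + c$)
$49 \cdot 107 - o{\left(-59 \right)} = 49 \cdot 107 - \left(-80 - 59\right) = 5243 - -139 = 5243 + 139 = 5382$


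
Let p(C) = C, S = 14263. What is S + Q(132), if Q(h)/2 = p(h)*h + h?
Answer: 49375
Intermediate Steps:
Q(h) = 2*h + 2*h**2 (Q(h) = 2*(h*h + h) = 2*(h**2 + h) = 2*(h + h**2) = 2*h + 2*h**2)
S + Q(132) = 14263 + 2*132*(1 + 132) = 14263 + 2*132*133 = 14263 + 35112 = 49375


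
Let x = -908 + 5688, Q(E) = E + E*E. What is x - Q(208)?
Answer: -38692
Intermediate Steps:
Q(E) = E + E²
x = 4780
x - Q(208) = 4780 - 208*(1 + 208) = 4780 - 208*209 = 4780 - 1*43472 = 4780 - 43472 = -38692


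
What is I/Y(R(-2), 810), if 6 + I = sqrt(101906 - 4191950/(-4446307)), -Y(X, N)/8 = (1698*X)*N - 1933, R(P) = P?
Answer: -3/11010772 + sqrt(503666044419957811)/48957272619004 ≈ 1.4224e-5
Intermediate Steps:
Y(X, N) = 15464 - 13584*N*X (Y(X, N) = -8*((1698*X)*N - 1933) = -8*(1698*N*X - 1933) = -8*(-1933 + 1698*N*X) = 15464 - 13584*N*X)
I = -6 + 2*sqrt(503666044419957811)/4446307 (I = -6 + sqrt(101906 - 4191950/(-4446307)) = -6 + sqrt(101906 - 4191950*(-1/4446307)) = -6 + sqrt(101906 + 4191950/4446307) = -6 + sqrt(453109553092/4446307) = -6 + 2*sqrt(503666044419957811)/4446307 ≈ 313.23)
I/Y(R(-2), 810) = (-6 + 2*sqrt(503666044419957811)/4446307)/(15464 - 13584*810*(-2)) = (-6 + 2*sqrt(503666044419957811)/4446307)/(15464 + 22006080) = (-6 + 2*sqrt(503666044419957811)/4446307)/22021544 = (-6 + 2*sqrt(503666044419957811)/4446307)*(1/22021544) = -3/11010772 + sqrt(503666044419957811)/48957272619004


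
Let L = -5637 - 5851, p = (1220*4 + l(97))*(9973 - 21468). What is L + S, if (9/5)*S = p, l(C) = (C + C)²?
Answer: -271523388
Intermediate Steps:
l(C) = 4*C² (l(C) = (2*C)² = 4*C²)
p = -488721420 (p = (1220*4 + 4*97²)*(9973 - 21468) = (4880 + 4*9409)*(-11495) = (4880 + 37636)*(-11495) = 42516*(-11495) = -488721420)
S = -271511900 (S = (5/9)*(-488721420) = -271511900)
L = -11488
L + S = -11488 - 271511900 = -271523388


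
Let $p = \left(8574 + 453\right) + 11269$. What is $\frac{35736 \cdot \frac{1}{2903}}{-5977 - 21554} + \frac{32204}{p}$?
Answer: $\frac{214424888893}{135175576494} \approx 1.5863$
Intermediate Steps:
$p = 20296$ ($p = 9027 + 11269 = 20296$)
$\frac{35736 \cdot \frac{1}{2903}}{-5977 - 21554} + \frac{32204}{p} = \frac{35736 \cdot \frac{1}{2903}}{-5977 - 21554} + \frac{32204}{20296} = \frac{35736 \cdot \frac{1}{2903}}{-5977 - 21554} + 32204 \cdot \frac{1}{20296} = \frac{35736}{2903 \left(-27531\right)} + \frac{8051}{5074} = \frac{35736}{2903} \left(- \frac{1}{27531}\right) + \frac{8051}{5074} = - \frac{11912}{26640831} + \frac{8051}{5074} = \frac{214424888893}{135175576494}$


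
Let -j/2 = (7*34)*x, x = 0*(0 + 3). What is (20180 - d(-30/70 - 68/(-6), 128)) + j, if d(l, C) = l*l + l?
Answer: 8842130/441 ≈ 20050.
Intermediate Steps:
d(l, C) = l + l² (d(l, C) = l² + l = l + l²)
x = 0 (x = 0*3 = 0)
j = 0 (j = -2*7*34*0 = -476*0 = -2*0 = 0)
(20180 - d(-30/70 - 68/(-6), 128)) + j = (20180 - (-30/70 - 68/(-6))*(1 + (-30/70 - 68/(-6)))) + 0 = (20180 - (-30*1/70 - 68*(-⅙))*(1 + (-30*1/70 - 68*(-⅙)))) + 0 = (20180 - (-3/7 + 34/3)*(1 + (-3/7 + 34/3))) + 0 = (20180 - 229*(1 + 229/21)/21) + 0 = (20180 - 229*250/(21*21)) + 0 = (20180 - 1*57250/441) + 0 = (20180 - 57250/441) + 0 = 8842130/441 + 0 = 8842130/441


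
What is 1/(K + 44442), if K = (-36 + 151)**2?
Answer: 1/57667 ≈ 1.7341e-5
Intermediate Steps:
K = 13225 (K = 115**2 = 13225)
1/(K + 44442) = 1/(13225 + 44442) = 1/57667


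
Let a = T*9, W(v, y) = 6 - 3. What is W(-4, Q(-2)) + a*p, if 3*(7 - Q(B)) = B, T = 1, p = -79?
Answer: -708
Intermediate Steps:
Q(B) = 7 - B/3
W(v, y) = 3
a = 9 (a = 1*9 = 9)
W(-4, Q(-2)) + a*p = 3 + 9*(-79) = 3 - 711 = -708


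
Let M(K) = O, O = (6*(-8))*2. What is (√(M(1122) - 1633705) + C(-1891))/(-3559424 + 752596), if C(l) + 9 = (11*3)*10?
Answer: -321/2806828 - I*√1633801/2806828 ≈ -0.00011436 - 0.00045539*I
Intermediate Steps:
O = -96 (O = -48*2 = -96)
M(K) = -96
C(l) = 321 (C(l) = -9 + (11*3)*10 = -9 + 33*10 = -9 + 330 = 321)
(√(M(1122) - 1633705) + C(-1891))/(-3559424 + 752596) = (√(-96 - 1633705) + 321)/(-3559424 + 752596) = (√(-1633801) + 321)/(-2806828) = (I*√1633801 + 321)*(-1/2806828) = (321 + I*√1633801)*(-1/2806828) = -321/2806828 - I*√1633801/2806828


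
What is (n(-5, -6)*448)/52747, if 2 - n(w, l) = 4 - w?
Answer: -3136/52747 ≈ -0.059454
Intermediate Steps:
n(w, l) = -2 + w (n(w, l) = 2 - (4 - w) = 2 + (-4 + w) = -2 + w)
(n(-5, -6)*448)/52747 = ((-2 - 5)*448)/52747 = -7*448*(1/52747) = -3136*1/52747 = -3136/52747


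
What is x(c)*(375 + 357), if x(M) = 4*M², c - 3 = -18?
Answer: 658800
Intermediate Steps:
c = -15 (c = 3 - 18 = -15)
x(c)*(375 + 357) = (4*(-15)²)*(375 + 357) = (4*225)*732 = 900*732 = 658800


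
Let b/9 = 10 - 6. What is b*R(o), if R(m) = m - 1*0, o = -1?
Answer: -36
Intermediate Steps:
b = 36 (b = 9*(10 - 6) = 9*4 = 36)
R(m) = m (R(m) = m + 0 = m)
b*R(o) = 36*(-1) = -36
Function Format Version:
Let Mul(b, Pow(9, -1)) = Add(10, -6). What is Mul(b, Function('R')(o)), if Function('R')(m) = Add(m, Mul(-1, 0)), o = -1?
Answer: -36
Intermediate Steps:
b = 36 (b = Mul(9, Add(10, -6)) = Mul(9, 4) = 36)
Function('R')(m) = m (Function('R')(m) = Add(m, 0) = m)
Mul(b, Function('R')(o)) = Mul(36, -1) = -36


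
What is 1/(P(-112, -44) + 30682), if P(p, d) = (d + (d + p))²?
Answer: 1/70682 ≈ 1.4148e-5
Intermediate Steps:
P(p, d) = (p + 2*d)²
1/(P(-112, -44) + 30682) = 1/((-112 + 2*(-44))² + 30682) = 1/((-112 - 88)² + 30682) = 1/((-200)² + 30682) = 1/(40000 + 30682) = 1/70682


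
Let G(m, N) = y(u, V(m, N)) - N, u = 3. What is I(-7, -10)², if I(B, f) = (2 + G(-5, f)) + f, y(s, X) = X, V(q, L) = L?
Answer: 64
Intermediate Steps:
G(m, N) = 0 (G(m, N) = N - N = 0)
I(B, f) = 2 + f (I(B, f) = (2 + 0) + f = 2 + f)
I(-7, -10)² = (2 - 10)² = (-8)² = 64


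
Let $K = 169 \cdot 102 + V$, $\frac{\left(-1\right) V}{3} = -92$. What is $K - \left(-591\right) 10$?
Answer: $23424$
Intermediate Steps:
$V = 276$ ($V = \left(-3\right) \left(-92\right) = 276$)
$K = 17514$ ($K = 169 \cdot 102 + 276 = 17238 + 276 = 17514$)
$K - \left(-591\right) 10 = 17514 - \left(-591\right) 10 = 17514 - -5910 = 17514 + 5910 = 23424$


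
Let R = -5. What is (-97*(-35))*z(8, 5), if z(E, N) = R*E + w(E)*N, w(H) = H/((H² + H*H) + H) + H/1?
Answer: 16975/17 ≈ 998.53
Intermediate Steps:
w(H) = H + H/(H + 2*H²) (w(H) = H/((H² + H²) + H) + H*1 = H/(2*H² + H) + H = H/(H + 2*H²) + H = H + H/(H + 2*H²))
z(E, N) = -5*E + N*(1 + E + 2*E²)/(1 + 2*E) (z(E, N) = -5*E + ((1 + E + 2*E²)/(1 + 2*E))*N = -5*E + N*(1 + E + 2*E²)/(1 + 2*E))
(-97*(-35))*z(8, 5) = (-97*(-35))*((5*(1 + 8 + 2*8²) - 5*8*(1 + 2*8))/(1 + 2*8)) = 3395*((5*(1 + 8 + 2*64) - 5*8*(1 + 16))/(1 + 16)) = 3395*((5*(1 + 8 + 128) - 5*8*17)/17) = 3395*((5*137 - 680)/17) = 3395*((685 - 680)/17) = 3395*((1/17)*5) = 3395*(5/17) = 16975/17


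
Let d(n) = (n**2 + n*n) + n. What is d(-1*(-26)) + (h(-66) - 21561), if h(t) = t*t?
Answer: -15827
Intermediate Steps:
h(t) = t**2
d(n) = n + 2*n**2 (d(n) = (n**2 + n**2) + n = 2*n**2 + n = n + 2*n**2)
d(-1*(-26)) + (h(-66) - 21561) = (-1*(-26))*(1 + 2*(-1*(-26))) + ((-66)**2 - 21561) = 26*(1 + 2*26) + (4356 - 21561) = 26*(1 + 52) - 17205 = 26*53 - 17205 = 1378 - 17205 = -15827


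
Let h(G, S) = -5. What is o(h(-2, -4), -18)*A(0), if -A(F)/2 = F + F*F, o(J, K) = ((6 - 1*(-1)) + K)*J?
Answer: 0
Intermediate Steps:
o(J, K) = J*(7 + K) (o(J, K) = ((6 + 1) + K)*J = (7 + K)*J = J*(7 + K))
A(F) = -2*F - 2*F² (A(F) = -2*(F + F*F) = -2*(F + F²) = -2*F - 2*F²)
o(h(-2, -4), -18)*A(0) = (-5*(7 - 18))*(-2*0*(1 + 0)) = (-5*(-11))*(-2*0*1) = 55*0 = 0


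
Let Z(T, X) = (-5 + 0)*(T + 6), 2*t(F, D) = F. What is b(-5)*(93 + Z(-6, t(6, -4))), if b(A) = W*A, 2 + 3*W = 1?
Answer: 155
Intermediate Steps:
W = -1/3 (W = -2/3 + (1/3)*1 = -2/3 + 1/3 = -1/3 ≈ -0.33333)
t(F, D) = F/2
Z(T, X) = -30 - 5*T (Z(T, X) = -5*(6 + T) = -30 - 5*T)
b(A) = -A/3
b(-5)*(93 + Z(-6, t(6, -4))) = (-1/3*(-5))*(93 + (-30 - 5*(-6))) = 5*(93 + (-30 + 30))/3 = 5*(93 + 0)/3 = (5/3)*93 = 155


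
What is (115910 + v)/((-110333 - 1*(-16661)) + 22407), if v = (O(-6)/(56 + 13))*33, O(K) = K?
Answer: -2665864/1639095 ≈ -1.6264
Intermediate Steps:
v = -66/23 (v = -6/(56 + 13)*33 = -6/69*33 = -6*1/69*33 = -2/23*33 = -66/23 ≈ -2.8696)
(115910 + v)/((-110333 - 1*(-16661)) + 22407) = (115910 - 66/23)/((-110333 - 1*(-16661)) + 22407) = 2665864/(23*((-110333 + 16661) + 22407)) = 2665864/(23*(-93672 + 22407)) = (2665864/23)/(-71265) = (2665864/23)*(-1/71265) = -2665864/1639095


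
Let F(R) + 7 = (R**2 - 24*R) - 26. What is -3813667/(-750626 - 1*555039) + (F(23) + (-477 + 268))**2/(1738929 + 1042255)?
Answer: 10698199966353/3631294607360 ≈ 2.9461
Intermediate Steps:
F(R) = -33 + R**2 - 24*R (F(R) = -7 + ((R**2 - 24*R) - 26) = -7 + (-26 + R**2 - 24*R) = -33 + R**2 - 24*R)
-3813667/(-750626 - 1*555039) + (F(23) + (-477 + 268))**2/(1738929 + 1042255) = -3813667/(-750626 - 1*555039) + ((-33 + 23**2 - 24*23) + (-477 + 268))**2/(1738929 + 1042255) = -3813667/(-750626 - 555039) + ((-33 + 529 - 552) - 209)**2/2781184 = -3813667/(-1305665) + (-56 - 209)**2*(1/2781184) = -3813667*(-1/1305665) + (-265)**2*(1/2781184) = 3813667/1305665 + 70225*(1/2781184) = 3813667/1305665 + 70225/2781184 = 10698199966353/3631294607360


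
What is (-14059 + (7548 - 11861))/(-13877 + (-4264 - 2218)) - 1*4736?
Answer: -96401852/20359 ≈ -4735.1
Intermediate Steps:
(-14059 + (7548 - 11861))/(-13877 + (-4264 - 2218)) - 1*4736 = (-14059 - 4313)/(-13877 - 6482) - 4736 = -18372/(-20359) - 4736 = -18372*(-1/20359) - 4736 = 18372/20359 - 4736 = -96401852/20359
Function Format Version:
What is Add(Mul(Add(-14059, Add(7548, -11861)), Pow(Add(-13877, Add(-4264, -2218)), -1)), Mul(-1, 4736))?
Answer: Rational(-96401852, 20359) ≈ -4735.1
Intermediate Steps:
Add(Mul(Add(-14059, Add(7548, -11861)), Pow(Add(-13877, Add(-4264, -2218)), -1)), Mul(-1, 4736)) = Add(Mul(Add(-14059, -4313), Pow(Add(-13877, -6482), -1)), -4736) = Add(Mul(-18372, Pow(-20359, -1)), -4736) = Add(Mul(-18372, Rational(-1, 20359)), -4736) = Add(Rational(18372, 20359), -4736) = Rational(-96401852, 20359)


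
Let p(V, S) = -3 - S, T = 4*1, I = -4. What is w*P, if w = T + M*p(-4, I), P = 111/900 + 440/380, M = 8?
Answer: 7303/475 ≈ 15.375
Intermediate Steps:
T = 4
P = 7303/5700 (P = 111*(1/900) + 440*(1/380) = 37/300 + 22/19 = 7303/5700 ≈ 1.2812)
w = 12 (w = 4 + 8*(-3 - 1*(-4)) = 4 + 8*(-3 + 4) = 4 + 8*1 = 4 + 8 = 12)
w*P = 12*(7303/5700) = 7303/475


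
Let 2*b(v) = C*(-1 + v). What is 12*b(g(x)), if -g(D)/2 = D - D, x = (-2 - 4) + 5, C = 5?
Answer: -30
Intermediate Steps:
x = -1 (x = -6 + 5 = -1)
g(D) = 0 (g(D) = -2*(D - D) = -2*0 = 0)
b(v) = -5/2 + 5*v/2 (b(v) = (5*(-1 + v))/2 = (-5 + 5*v)/2 = -5/2 + 5*v/2)
12*b(g(x)) = 12*(-5/2 + (5/2)*0) = 12*(-5/2 + 0) = 12*(-5/2) = -30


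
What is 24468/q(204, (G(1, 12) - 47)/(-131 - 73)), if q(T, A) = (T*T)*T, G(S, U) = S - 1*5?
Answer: 2039/707472 ≈ 0.0028821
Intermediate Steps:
G(S, U) = -5 + S (G(S, U) = S - 5 = -5 + S)
q(T, A) = T³ (q(T, A) = T²*T = T³)
24468/q(204, (G(1, 12) - 47)/(-131 - 73)) = 24468/(204³) = 24468/8489664 = 24468*(1/8489664) = 2039/707472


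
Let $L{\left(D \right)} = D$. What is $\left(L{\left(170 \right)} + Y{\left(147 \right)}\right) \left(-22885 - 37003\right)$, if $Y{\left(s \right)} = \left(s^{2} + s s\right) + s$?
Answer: $-2607224080$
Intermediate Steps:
$Y{\left(s \right)} = s + 2 s^{2}$ ($Y{\left(s \right)} = \left(s^{2} + s^{2}\right) + s = 2 s^{2} + s = s + 2 s^{2}$)
$\left(L{\left(170 \right)} + Y{\left(147 \right)}\right) \left(-22885 - 37003\right) = \left(170 + 147 \left(1 + 2 \cdot 147\right)\right) \left(-22885 - 37003\right) = \left(170 + 147 \left(1 + 294\right)\right) \left(-59888\right) = \left(170 + 147 \cdot 295\right) \left(-59888\right) = \left(170 + 43365\right) \left(-59888\right) = 43535 \left(-59888\right) = -2607224080$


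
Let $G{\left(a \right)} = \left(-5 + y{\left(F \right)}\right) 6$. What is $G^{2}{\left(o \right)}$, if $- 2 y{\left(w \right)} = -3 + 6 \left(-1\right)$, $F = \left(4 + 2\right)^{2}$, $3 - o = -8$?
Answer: $9$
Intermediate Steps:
$o = 11$ ($o = 3 - -8 = 3 + 8 = 11$)
$F = 36$ ($F = 6^{2} = 36$)
$y{\left(w \right)} = \frac{9}{2}$ ($y{\left(w \right)} = - \frac{-3 + 6 \left(-1\right)}{2} = - \frac{-3 - 6}{2} = \left(- \frac{1}{2}\right) \left(-9\right) = \frac{9}{2}$)
$G{\left(a \right)} = -3$ ($G{\left(a \right)} = \left(-5 + \frac{9}{2}\right) 6 = \left(- \frac{1}{2}\right) 6 = -3$)
$G^{2}{\left(o \right)} = \left(-3\right)^{2} = 9$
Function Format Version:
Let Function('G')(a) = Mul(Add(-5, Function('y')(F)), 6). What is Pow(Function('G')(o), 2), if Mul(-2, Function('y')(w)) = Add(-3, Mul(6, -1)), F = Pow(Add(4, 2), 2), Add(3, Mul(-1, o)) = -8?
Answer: 9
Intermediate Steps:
o = 11 (o = Add(3, Mul(-1, -8)) = Add(3, 8) = 11)
F = 36 (F = Pow(6, 2) = 36)
Function('y')(w) = Rational(9, 2) (Function('y')(w) = Mul(Rational(-1, 2), Add(-3, Mul(6, -1))) = Mul(Rational(-1, 2), Add(-3, -6)) = Mul(Rational(-1, 2), -9) = Rational(9, 2))
Function('G')(a) = -3 (Function('G')(a) = Mul(Add(-5, Rational(9, 2)), 6) = Mul(Rational(-1, 2), 6) = -3)
Pow(Function('G')(o), 2) = Pow(-3, 2) = 9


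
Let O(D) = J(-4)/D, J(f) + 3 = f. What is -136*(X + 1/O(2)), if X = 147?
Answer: -139672/7 ≈ -19953.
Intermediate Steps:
J(f) = -3 + f
O(D) = -7/D (O(D) = (-3 - 4)/D = -7/D)
-136*(X + 1/O(2)) = -136*(147 + 1/(-7/2)) = -136*(147 - 2/7) = -136*1027/7 = -139672/7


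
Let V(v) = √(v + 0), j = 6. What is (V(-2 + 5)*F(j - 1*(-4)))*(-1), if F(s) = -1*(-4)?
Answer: -4*√3 ≈ -6.9282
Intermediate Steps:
V(v) = √v
F(s) = 4
(V(-2 + 5)*F(j - 1*(-4)))*(-1) = (√(-2 + 5)*4)*(-1) = (√3*4)*(-1) = (4*√3)*(-1) = -4*√3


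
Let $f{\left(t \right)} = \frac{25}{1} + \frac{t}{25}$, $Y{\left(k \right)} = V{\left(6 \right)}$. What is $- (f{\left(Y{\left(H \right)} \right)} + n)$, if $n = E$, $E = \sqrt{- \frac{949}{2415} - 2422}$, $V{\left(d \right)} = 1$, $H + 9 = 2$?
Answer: $- \frac{626}{25} - \frac{i \sqrt{14127940785}}{2415} \approx -25.04 - 49.218 i$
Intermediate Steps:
$H = -7$ ($H = -9 + 2 = -7$)
$Y{\left(k \right)} = 1$
$f{\left(t \right)} = 25 + \frac{t}{25}$ ($f{\left(t \right)} = 25 \cdot 1 + t \frac{1}{25} = 25 + \frac{t}{25}$)
$E = \frac{i \sqrt{14127940785}}{2415}$ ($E = \sqrt{\left(-949\right) \frac{1}{2415} - 2422} = \sqrt{- \frac{949}{2415} - 2422} = \sqrt{- \frac{5850079}{2415}} = \frac{i \sqrt{14127940785}}{2415} \approx 49.218 i$)
$n = \frac{i \sqrt{14127940785}}{2415} \approx 49.218 i$
$- (f{\left(Y{\left(H \right)} \right)} + n) = - (\left(25 + \frac{1}{25} \cdot 1\right) + \frac{i \sqrt{14127940785}}{2415}) = - (\left(25 + \frac{1}{25}\right) + \frac{i \sqrt{14127940785}}{2415}) = - (\frac{626}{25} + \frac{i \sqrt{14127940785}}{2415}) = - \frac{626}{25} - \frac{i \sqrt{14127940785}}{2415}$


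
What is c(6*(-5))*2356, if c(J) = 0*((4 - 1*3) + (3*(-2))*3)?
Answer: 0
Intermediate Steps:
c(J) = 0 (c(J) = 0*((4 - 3) - 6*3) = 0*(1 - 18) = 0*(-17) = 0)
c(6*(-5))*2356 = 0*2356 = 0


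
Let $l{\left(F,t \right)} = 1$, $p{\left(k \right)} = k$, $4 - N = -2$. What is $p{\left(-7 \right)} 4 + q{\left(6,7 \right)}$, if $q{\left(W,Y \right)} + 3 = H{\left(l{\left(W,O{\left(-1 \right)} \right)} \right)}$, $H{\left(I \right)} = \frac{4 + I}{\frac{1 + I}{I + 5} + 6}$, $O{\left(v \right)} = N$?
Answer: $- \frac{574}{19} \approx -30.211$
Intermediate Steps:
$N = 6$ ($N = 4 - -2 = 4 + 2 = 6$)
$O{\left(v \right)} = 6$
$H{\left(I \right)} = \frac{4 + I}{6 + \frac{1 + I}{5 + I}}$ ($H{\left(I \right)} = \frac{4 + I}{\frac{1 + I}{5 + I} + 6} = \frac{4 + I}{6 + \frac{1 + I}{5 + I}}$)
$q{\left(W,Y \right)} = - \frac{42}{19}$ ($q{\left(W,Y \right)} = -3 + \frac{20 + 1^{2} + 9 \cdot 1}{31 + 7 \cdot 1} = -3 + \frac{20 + 1 + 9}{31 + 7} = -3 + \frac{1}{38} \cdot 30 = -3 + \frac{15}{19} = - \frac{42}{19}$)
$p{\left(-7 \right)} 4 + q{\left(6,7 \right)} = \left(-7\right) 4 - \frac{42}{19} = -28 - \frac{42}{19} = - \frac{574}{19}$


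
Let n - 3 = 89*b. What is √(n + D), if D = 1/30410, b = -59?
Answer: I*√4853182958390/30410 ≈ 72.443*I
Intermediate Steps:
D = 1/30410 ≈ 3.2884e-5
n = -5248 (n = 3 + 89*(-59) = 3 - 5251 = -5248)
√(n + D) = √(-5248 + 1/30410) = √(-159591679/30410) = I*√4853182958390/30410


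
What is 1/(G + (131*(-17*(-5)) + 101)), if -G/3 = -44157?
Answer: 1/143707 ≈ 6.9586e-6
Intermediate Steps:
G = 132471 (G = -3*(-44157) = 132471)
1/(G + (131*(-17*(-5)) + 101)) = 1/(132471 + (131*(-17*(-5)) + 101)) = 1/(132471 + (131*85 + 101)) = 1/(132471 + (11135 + 101)) = 1/(132471 + 11236) = 1/143707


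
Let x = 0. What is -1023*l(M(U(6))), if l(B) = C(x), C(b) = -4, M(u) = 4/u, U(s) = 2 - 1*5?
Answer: 4092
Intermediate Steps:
U(s) = -3 (U(s) = 2 - 5 = -3)
l(B) = -4
-1023*l(M(U(6))) = -1023*(-4) = 4092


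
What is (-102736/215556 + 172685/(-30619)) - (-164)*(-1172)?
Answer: -317158537788889/1650027291 ≈ -1.9221e+5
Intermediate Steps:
(-102736/215556 + 172685/(-30619)) - (-164)*(-1172) = (-102736*1/215556 + 172685*(-1/30619)) - 1*192208 = (-25684/53889 - 172685/30619) - 192208 = -10092240361/1650027291 - 192208 = -317158537788889/1650027291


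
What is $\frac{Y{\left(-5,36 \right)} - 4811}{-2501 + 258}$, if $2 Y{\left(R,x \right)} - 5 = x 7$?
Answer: $\frac{9365}{4486} \approx 2.0876$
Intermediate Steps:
$Y{\left(R,x \right)} = \frac{5}{2} + \frac{7 x}{2}$ ($Y{\left(R,x \right)} = \frac{5}{2} + \frac{x 7}{2} = \frac{5}{2} + \frac{7 x}{2}$)
$\frac{Y{\left(-5,36 \right)} - 4811}{-2501 + 258} = \frac{\left(\frac{5}{2} + \frac{7}{2} \cdot 36\right) - 4811}{-2501 + 258} = \frac{\left(\frac{5}{2} + 126\right) - 4811}{-2243} = \left(\frac{257}{2} - 4811\right) \left(- \frac{1}{2243}\right) = \left(- \frac{9365}{2}\right) \left(- \frac{1}{2243}\right) = \frac{9365}{4486}$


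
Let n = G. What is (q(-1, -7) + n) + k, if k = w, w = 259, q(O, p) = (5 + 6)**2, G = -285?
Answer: 95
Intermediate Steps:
q(O, p) = 121 (q(O, p) = 11**2 = 121)
n = -285
k = 259
(q(-1, -7) + n) + k = (121 - 285) + 259 = -164 + 259 = 95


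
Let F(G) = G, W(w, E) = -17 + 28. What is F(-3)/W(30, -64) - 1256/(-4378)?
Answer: 31/2189 ≈ 0.014162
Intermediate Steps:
W(w, E) = 11
F(-3)/W(30, -64) - 1256/(-4378) = -3/11 - 1256/(-4378) = -3*1/11 - 1256*(-1/4378) = -3/11 + 628/2189 = 31/2189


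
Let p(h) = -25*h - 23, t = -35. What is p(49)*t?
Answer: 43680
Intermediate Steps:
p(h) = -23 - 25*h
p(49)*t = (-23 - 25*49)*(-35) = (-23 - 1225)*(-35) = -1248*(-35) = 43680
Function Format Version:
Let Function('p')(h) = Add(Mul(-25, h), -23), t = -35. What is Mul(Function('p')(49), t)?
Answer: 43680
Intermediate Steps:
Function('p')(h) = Add(-23, Mul(-25, h))
Mul(Function('p')(49), t) = Mul(Add(-23, Mul(-25, 49)), -35) = Mul(Add(-23, -1225), -35) = Mul(-1248, -35) = 43680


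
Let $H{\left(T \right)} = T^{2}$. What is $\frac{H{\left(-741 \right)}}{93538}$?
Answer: $\frac{549081}{93538} \approx 5.8701$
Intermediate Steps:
$\frac{H{\left(-741 \right)}}{93538} = \frac{\left(-741\right)^{2}}{93538} = 549081 \cdot \frac{1}{93538} = \frac{549081}{93538}$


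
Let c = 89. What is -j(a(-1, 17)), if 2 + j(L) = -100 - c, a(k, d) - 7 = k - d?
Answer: 191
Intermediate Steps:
a(k, d) = 7 + k - d (a(k, d) = 7 + (k - d) = 7 + k - d)
j(L) = -191 (j(L) = -2 + (-100 - 1*89) = -2 + (-100 - 89) = -2 - 189 = -191)
-j(a(-1, 17)) = -1*(-191) = 191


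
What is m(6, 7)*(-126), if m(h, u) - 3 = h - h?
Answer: -378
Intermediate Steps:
m(h, u) = 3 (m(h, u) = 3 + (h - h) = 3 + 0 = 3)
m(6, 7)*(-126) = 3*(-126) = -378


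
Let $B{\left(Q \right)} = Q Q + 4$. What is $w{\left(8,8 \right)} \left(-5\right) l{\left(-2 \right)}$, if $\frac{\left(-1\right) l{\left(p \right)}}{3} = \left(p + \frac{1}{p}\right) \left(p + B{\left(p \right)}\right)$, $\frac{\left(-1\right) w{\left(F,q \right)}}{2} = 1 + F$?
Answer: $4050$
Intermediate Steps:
$w{\left(F,q \right)} = -2 - 2 F$ ($w{\left(F,q \right)} = - 2 \left(1 + F\right) = -2 - 2 F$)
$B{\left(Q \right)} = 4 + Q^{2}$ ($B{\left(Q \right)} = Q^{2} + 4 = 4 + Q^{2}$)
$l{\left(p \right)} = - 3 \left(p + \frac{1}{p}\right) \left(4 + p + p^{2}\right)$ ($l{\left(p \right)} = - 3 \left(p + \frac{1}{p}\right) \left(p + \left(4 + p^{2}\right)\right) = - 3 \left(p + \frac{1}{p}\right) \left(4 + p + p^{2}\right)$)
$w{\left(8,8 \right)} \left(-5\right) l{\left(-2 \right)} = \left(-2 - 16\right) \left(-5\right) \left(-3 - -30 - \frac{12}{-2} - 3 \left(-2\right)^{2} - 3 \left(-2\right)^{3}\right) = \left(-2 - 16\right) \left(-5\right) \left(-3 + 30 - -6 - 12 - -24\right) = \left(-18\right) \left(-5\right) \left(-3 + 30 + 6 - 12 + 24\right) = 90 \cdot 45 = 4050$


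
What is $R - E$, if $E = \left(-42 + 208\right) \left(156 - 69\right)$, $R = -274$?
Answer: $-14716$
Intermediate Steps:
$E = 14442$ ($E = 166 \left(156 - 69\right) = 166 \cdot 87 = 14442$)
$R - E = -274 - 14442 = -14716$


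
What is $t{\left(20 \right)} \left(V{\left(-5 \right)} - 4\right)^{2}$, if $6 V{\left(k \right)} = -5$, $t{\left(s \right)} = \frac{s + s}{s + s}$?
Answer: $\frac{841}{36} \approx 23.361$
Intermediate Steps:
$t{\left(s \right)} = 1$ ($t{\left(s \right)} = \frac{2 s}{2 s} = 2 s \frac{1}{2 s} = 1$)
$V{\left(k \right)} = - \frac{5}{6}$ ($V{\left(k \right)} = \frac{1}{6} \left(-5\right) = - \frac{5}{6}$)
$t{\left(20 \right)} \left(V{\left(-5 \right)} - 4\right)^{2} = 1 \left(- \frac{5}{6} - 4\right)^{2} = 1 \left(- \frac{29}{6}\right)^{2} = 1 \cdot \frac{841}{36} = \frac{841}{36}$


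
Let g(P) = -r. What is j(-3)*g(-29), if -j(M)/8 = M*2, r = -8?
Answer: 384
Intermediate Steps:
j(M) = -16*M (j(M) = -8*M*2 = -16*M)
g(P) = 8 (g(P) = -1*(-8) = 8)
j(-3)*g(-29) = -16*(-3)*8 = 48*8 = 384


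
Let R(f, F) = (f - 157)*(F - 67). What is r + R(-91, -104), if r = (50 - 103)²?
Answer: 45217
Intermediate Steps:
R(f, F) = (-157 + f)*(-67 + F)
r = 2809 (r = (-53)² = 2809)
r + R(-91, -104) = 2809 + (10519 - 157*(-104) - 67*(-91) - 104*(-91)) = 2809 + (10519 + 16328 + 6097 + 9464) = 2809 + 42408 = 45217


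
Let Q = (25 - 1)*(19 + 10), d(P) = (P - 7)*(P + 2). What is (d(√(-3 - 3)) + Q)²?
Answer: 456826 - 6760*I*√6 ≈ 4.5683e+5 - 16559.0*I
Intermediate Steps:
d(P) = (-7 + P)*(2 + P)
Q = 696 (Q = 24*29 = 696)
(d(√(-3 - 3)) + Q)² = ((-14 + (√(-3 - 3))² - 5*√(-3 - 3)) + 696)² = ((-14 + (√(-6))² - 5*I*√6) + 696)² = ((-14 + (I*√6)² - 5*I*√6) + 696)² = ((-14 - 6 - 5*I*√6) + 696)² = ((-20 - 5*I*√6) + 696)² = (676 - 5*I*√6)²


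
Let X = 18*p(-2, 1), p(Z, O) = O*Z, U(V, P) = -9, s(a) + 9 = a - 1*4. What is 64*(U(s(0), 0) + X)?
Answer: -2880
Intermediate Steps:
s(a) = -13 + a (s(a) = -9 + (a - 1*4) = -9 + (a - 4) = -9 + (-4 + a) = -13 + a)
X = -36 (X = 18*(1*(-2)) = 18*(-2) = -36)
64*(U(s(0), 0) + X) = 64*(-9 - 36) = 64*(-45) = -2880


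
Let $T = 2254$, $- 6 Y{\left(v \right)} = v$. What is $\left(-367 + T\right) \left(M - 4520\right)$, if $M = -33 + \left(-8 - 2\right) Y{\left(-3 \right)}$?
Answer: $-8600946$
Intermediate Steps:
$Y{\left(v \right)} = - \frac{v}{6}$
$M = -38$ ($M = -33 + \left(-8 - 2\right) \left(\left(- \frac{1}{6}\right) \left(-3\right)\right) = -33 - 5 = -38$)
$\left(-367 + T\right) \left(M - 4520\right) = \left(-367 + 2254\right) \left(-38 - 4520\right) = 1887 \left(-4558\right) = -8600946$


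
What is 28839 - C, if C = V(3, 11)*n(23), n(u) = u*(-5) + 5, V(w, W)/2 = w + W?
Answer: 31919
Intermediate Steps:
V(w, W) = 2*W + 2*w (V(w, W) = 2*(w + W) = 2*(W + w) = 2*W + 2*w)
n(u) = 5 - 5*u (n(u) = -5*u + 5 = 5 - 5*u)
C = -3080 (C = (2*11 + 2*3)*(5 - 5*23) = (22 + 6)*(5 - 115) = 28*(-110) = -3080)
28839 - C = 28839 - 1*(-3080) = 28839 + 3080 = 31919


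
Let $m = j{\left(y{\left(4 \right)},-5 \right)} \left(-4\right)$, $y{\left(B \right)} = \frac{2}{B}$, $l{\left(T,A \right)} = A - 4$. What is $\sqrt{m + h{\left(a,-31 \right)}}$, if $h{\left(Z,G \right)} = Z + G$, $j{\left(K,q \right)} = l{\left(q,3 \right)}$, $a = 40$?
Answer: $\sqrt{13} \approx 3.6056$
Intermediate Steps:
$l{\left(T,A \right)} = -4 + A$
$j{\left(K,q \right)} = -1$ ($j{\left(K,q \right)} = -4 + 3 = -1$)
$h{\left(Z,G \right)} = G + Z$
$m = 4$ ($m = \left(-1\right) \left(-4\right) = 4$)
$\sqrt{m + h{\left(a,-31 \right)}} = \sqrt{4 + \left(-31 + 40\right)} = \sqrt{4 + 9} = \sqrt{13}$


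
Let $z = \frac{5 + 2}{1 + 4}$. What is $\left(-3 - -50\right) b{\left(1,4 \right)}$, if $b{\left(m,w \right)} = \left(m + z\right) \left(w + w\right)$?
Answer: $\frac{4512}{5} \approx 902.4$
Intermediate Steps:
$z = \frac{7}{5} \approx 1.4$
$b{\left(m,w \right)} = 2 w \left(\frac{7}{5} + m\right)$ ($b{\left(m,w \right)} = \left(m + \frac{7}{5}\right) \left(w + w\right) = \left(\frac{7}{5} + m\right) 2 w = 2 w \left(\frac{7}{5} + m\right)$)
$\left(-3 - -50\right) b{\left(1,4 \right)} = \left(-3 - -50\right) \frac{2}{5} \cdot 4 \left(7 + 5 \cdot 1\right) = \left(-3 + 50\right) \frac{2}{5} \cdot 4 \left(7 + 5\right) = 47 \cdot \frac{2}{5} \cdot 4 \cdot 12 = 47 \cdot \frac{96}{5} = \frac{4512}{5}$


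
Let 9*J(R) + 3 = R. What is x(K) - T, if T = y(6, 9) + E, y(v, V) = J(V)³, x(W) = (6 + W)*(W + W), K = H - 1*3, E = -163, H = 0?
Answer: 3907/27 ≈ 144.70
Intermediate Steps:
K = -3 (K = 0 - 1*3 = 0 - 3 = -3)
J(R) = -⅓ + R/9
x(W) = 2*W*(6 + W) (x(W) = (6 + W)*(2*W) = 2*W*(6 + W))
y(v, V) = (-⅓ + V/9)³
T = -4393/27 (T = (-3 + 9)³/729 - 163 = (1/729)*6³ - 163 = (1/729)*216 - 163 = 8/27 - 163 = -4393/27 ≈ -162.70)
x(K) - T = 2*(-3)*(6 - 3) - 1*(-4393/27) = 2*(-3)*3 + 4393/27 = -18 + 4393/27 = 3907/27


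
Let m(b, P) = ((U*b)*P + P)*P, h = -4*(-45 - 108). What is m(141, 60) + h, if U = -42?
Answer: -21314988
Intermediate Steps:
h = 612 (h = -4*(-153) = 612)
m(b, P) = P*(P - 42*P*b) (m(b, P) = ((-42*b)*P + P)*P = (-42*P*b + P)*P = (P - 42*P*b)*P = P*(P - 42*P*b))
m(141, 60) + h = 60²*(1 - 42*141) + 612 = 3600*(1 - 5922) + 612 = 3600*(-5921) + 612 = -21315600 + 612 = -21314988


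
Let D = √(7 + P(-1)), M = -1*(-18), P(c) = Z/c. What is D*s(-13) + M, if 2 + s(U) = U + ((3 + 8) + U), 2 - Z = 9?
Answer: 18 - 17*√14 ≈ -45.608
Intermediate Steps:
Z = -7 (Z = 2 - 1*9 = 2 - 9 = -7)
P(c) = -7/c
s(U) = 9 + 2*U (s(U) = -2 + (U + ((3 + 8) + U)) = -2 + (U + (11 + U)) = -2 + (11 + 2*U) = 9 + 2*U)
M = 18
D = √14 (D = √(7 - 7/(-1)) = √(7 - 7*(-1)) = √(7 + 7) = √14 ≈ 3.7417)
D*s(-13) + M = √14*(9 + 2*(-13)) + 18 = √14*(9 - 26) + 18 = √14*(-17) + 18 = -17*√14 + 18 = 18 - 17*√14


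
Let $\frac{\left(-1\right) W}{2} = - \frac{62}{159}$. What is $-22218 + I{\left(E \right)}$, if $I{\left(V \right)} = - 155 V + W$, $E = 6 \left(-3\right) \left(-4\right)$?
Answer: $- \frac{5306978}{159} \approx -33377.0$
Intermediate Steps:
$W = \frac{124}{159}$ ($W = - 2 \left(- \frac{62}{159}\right) = - 2 \left(\left(-62\right) \frac{1}{159}\right) = \left(-2\right) \left(- \frac{62}{159}\right) = \frac{124}{159} \approx 0.77987$)
$E = 72$ ($E = \left(-18\right) \left(-4\right) = 72$)
$I{\left(V \right)} = \frac{124}{159} - 155 V$ ($I{\left(V \right)} = - 155 V + \frac{124}{159} = \frac{124}{159} - 155 V$)
$-22218 + I{\left(E \right)} = -22218 + \left(\frac{124}{159} - 11160\right) = -22218 - \frac{1774316}{159} = - \frac{5306978}{159}$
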